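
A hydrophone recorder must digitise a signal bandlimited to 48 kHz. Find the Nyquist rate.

96 kHz

Nyquist rate = 2 × 48 kHz = 96 kHz.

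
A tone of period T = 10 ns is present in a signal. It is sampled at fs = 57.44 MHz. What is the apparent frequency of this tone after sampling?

T = 10 ns → f = 1/T = 100 MHz.
100 MHz mod fs = 42.56 MHz.
42.56 MHz > fs/2 = 28.72 MHz, folds to fs − 42.56 MHz = 14.88 MHz.

14.88 MHz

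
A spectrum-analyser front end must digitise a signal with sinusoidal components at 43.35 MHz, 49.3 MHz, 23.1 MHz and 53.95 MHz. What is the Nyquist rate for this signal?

Highest-frequency component: 53.95 MHz.
Nyquist rate = 2 × 53.95 MHz = 107.9 MHz.

107.9 MHz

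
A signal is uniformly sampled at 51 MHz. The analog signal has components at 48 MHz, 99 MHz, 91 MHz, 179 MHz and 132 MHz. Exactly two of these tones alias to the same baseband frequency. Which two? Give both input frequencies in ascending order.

48 MHz, 99 MHz

fs/2 = 25.5 MHz.
48 MHz > fs/2 = 25.5 MHz, folds to fs − 48 MHz = 3 MHz.
99 MHz mod fs = 48 MHz.
48 MHz > fs/2 = 25.5 MHz, folds to fs − 48 MHz = 3 MHz.
91 MHz mod fs = 40 MHz.
40 MHz > fs/2 = 25.5 MHz, folds to fs − 40 MHz = 11 MHz.
179 MHz mod fs = 26 MHz.
26 MHz > fs/2 = 25.5 MHz, folds to fs − 26 MHz = 25 MHz.
132 MHz mod fs = 30 MHz.
30 MHz > fs/2 = 25.5 MHz, folds to fs − 30 MHz = 21 MHz.
48 MHz and 99 MHz both map to 3 MHz.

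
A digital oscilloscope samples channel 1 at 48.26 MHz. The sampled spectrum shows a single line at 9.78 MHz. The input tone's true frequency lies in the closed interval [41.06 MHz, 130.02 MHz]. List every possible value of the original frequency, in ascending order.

Frequencies that alias to 9.78 MHz are k·fs ± 9.78 MHz for integer k ≥ 0.
k=0: 9.78 MHz.
k=1: 38.48 MHz, 58.04 MHz.
k=2: 86.74 MHz, 106.3 MHz.
k=3: 135 MHz, 154.56 MHz.
Within [41.06 MHz, 130.02 MHz]: 58.04 MHz, 86.74 MHz, 106.3 MHz.

58.04 MHz, 86.74 MHz, 106.3 MHz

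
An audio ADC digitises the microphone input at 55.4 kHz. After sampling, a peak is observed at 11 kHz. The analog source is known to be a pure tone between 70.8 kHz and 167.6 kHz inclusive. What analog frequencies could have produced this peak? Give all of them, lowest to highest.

Frequencies that alias to 11 kHz are k·fs ± 11 kHz for integer k ≥ 0.
k=0: 11 kHz.
k=1: 44.4 kHz, 66.4 kHz.
k=2: 99.8 kHz, 121.8 kHz.
k=3: 155.2 kHz, 177.2 kHz.
k=4: 210.6 kHz, 232.6 kHz.
Within [70.8 kHz, 167.6 kHz]: 99.8 kHz, 121.8 kHz, 155.2 kHz.

99.8 kHz, 121.8 kHz, 155.2 kHz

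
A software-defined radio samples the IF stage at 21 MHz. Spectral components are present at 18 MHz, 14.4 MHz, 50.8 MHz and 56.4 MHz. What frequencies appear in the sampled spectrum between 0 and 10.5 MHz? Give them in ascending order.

fs/2 = 10.5 MHz.
18 MHz > fs/2 = 10.5 MHz, folds to fs − 18 MHz = 3 MHz.
14.4 MHz > fs/2 = 10.5 MHz, folds to fs − 14.4 MHz = 6.6 MHz.
50.8 MHz mod fs = 8.8 MHz.
8.8 MHz ≤ fs/2 = 10.5 MHz, appears at 8.8 MHz.
56.4 MHz mod fs = 14.4 MHz.
14.4 MHz > fs/2 = 10.5 MHz, folds to fs − 14.4 MHz = 6.6 MHz.
Distinct values: {3 MHz, 6.6 MHz, 8.8 MHz}.

3 MHz, 6.6 MHz, 8.8 MHz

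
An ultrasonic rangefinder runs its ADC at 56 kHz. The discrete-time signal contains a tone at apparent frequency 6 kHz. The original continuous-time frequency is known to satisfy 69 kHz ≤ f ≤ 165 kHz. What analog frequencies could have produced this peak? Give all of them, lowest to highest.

106 kHz, 118 kHz, 162 kHz

Frequencies that alias to 6 kHz are k·fs ± 6 kHz for integer k ≥ 0.
k=0: 6 kHz.
k=1: 50 kHz, 62 kHz.
k=2: 106 kHz, 118 kHz.
k=3: 162 kHz, 174 kHz.
k=4: 218 kHz, 230 kHz.
Within [69 kHz, 165 kHz]: 106 kHz, 118 kHz, 162 kHz.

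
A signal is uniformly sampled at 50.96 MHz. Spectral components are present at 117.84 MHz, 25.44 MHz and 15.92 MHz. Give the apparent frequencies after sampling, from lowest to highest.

15.92 MHz, 25.44 MHz

fs/2 = 25.48 MHz.
117.84 MHz mod fs = 15.92 MHz.
15.92 MHz ≤ fs/2 = 25.48 MHz, appears at 15.92 MHz.
25.44 MHz ≤ fs/2 = 25.48 MHz, passes unchanged.
15.92 MHz ≤ fs/2 = 25.48 MHz, passes unchanged.
Distinct values: {15.92 MHz, 25.44 MHz}.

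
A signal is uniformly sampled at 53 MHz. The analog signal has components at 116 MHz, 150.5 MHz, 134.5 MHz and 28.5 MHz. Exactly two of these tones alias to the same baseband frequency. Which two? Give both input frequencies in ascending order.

fs/2 = 26.5 MHz.
116 MHz mod fs = 10 MHz.
10 MHz ≤ fs/2 = 26.5 MHz, appears at 10 MHz.
150.5 MHz mod fs = 44.5 MHz.
44.5 MHz > fs/2 = 26.5 MHz, folds to fs − 44.5 MHz = 8.5 MHz.
134.5 MHz mod fs = 28.5 MHz.
28.5 MHz > fs/2 = 26.5 MHz, folds to fs − 28.5 MHz = 24.5 MHz.
28.5 MHz > fs/2 = 26.5 MHz, folds to fs − 28.5 MHz = 24.5 MHz.
28.5 MHz and 134.5 MHz both map to 24.5 MHz.

28.5 MHz, 134.5 MHz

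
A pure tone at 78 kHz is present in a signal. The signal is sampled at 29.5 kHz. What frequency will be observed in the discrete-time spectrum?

78 kHz mod fs = 19 kHz.
19 kHz > fs/2 = 14.75 kHz, folds to fs − 19 kHz = 10.5 kHz.

10.5 kHz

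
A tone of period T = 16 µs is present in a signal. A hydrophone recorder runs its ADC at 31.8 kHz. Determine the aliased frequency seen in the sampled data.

1.1 kHz

T = 16 µs → f = 1/T = 62.5 kHz.
62.5 kHz mod fs = 30.7 kHz.
30.7 kHz > fs/2 = 15.9 kHz, folds to fs − 30.7 kHz = 1.1 kHz.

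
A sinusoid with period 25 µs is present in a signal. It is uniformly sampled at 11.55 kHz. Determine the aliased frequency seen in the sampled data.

5.35 kHz

T = 25 µs → f = 1/T = 40 kHz.
40 kHz mod fs = 5.35 kHz.
5.35 kHz ≤ fs/2 = 5.775 kHz, appears at 5.35 kHz.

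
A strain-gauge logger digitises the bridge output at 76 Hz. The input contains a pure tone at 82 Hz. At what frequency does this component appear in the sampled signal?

6 Hz

82 Hz mod fs = 6 Hz.
6 Hz ≤ fs/2 = 38 Hz, appears at 6 Hz.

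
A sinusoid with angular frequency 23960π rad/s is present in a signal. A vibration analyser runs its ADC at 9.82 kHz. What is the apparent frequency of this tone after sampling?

2.16 kHz

ω = 23960π rad/s → f = ω/(2π) = 11980 Hz = 11.98 kHz.
11.98 kHz mod fs = 2.16 kHz.
2.16 kHz ≤ fs/2 = 4.91 kHz, appears at 2.16 kHz.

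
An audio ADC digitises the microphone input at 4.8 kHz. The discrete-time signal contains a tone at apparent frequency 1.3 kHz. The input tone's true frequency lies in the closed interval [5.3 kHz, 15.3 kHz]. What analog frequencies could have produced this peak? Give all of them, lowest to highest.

Frequencies that alias to 1.3 kHz are k·fs ± 1.3 kHz for integer k ≥ 0.
k=0: 1.3 kHz.
k=1: 3.5 kHz, 6.1 kHz.
k=2: 8.3 kHz, 10.9 kHz.
k=3: 13.1 kHz, 15.7 kHz.
k=4: 17.9 kHz, 20.5 kHz.
Within [5.3 kHz, 15.3 kHz]: 6.1 kHz, 8.3 kHz, 10.9 kHz, 13.1 kHz.

6.1 kHz, 8.3 kHz, 10.9 kHz, 13.1 kHz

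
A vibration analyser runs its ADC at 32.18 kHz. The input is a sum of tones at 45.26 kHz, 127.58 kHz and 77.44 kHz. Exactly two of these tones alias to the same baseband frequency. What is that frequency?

13.08 kHz

fs/2 = 16.09 kHz.
45.26 kHz mod fs = 13.08 kHz.
13.08 kHz ≤ fs/2 = 16.09 kHz, appears at 13.08 kHz.
127.58 kHz mod fs = 31.04 kHz.
31.04 kHz > fs/2 = 16.09 kHz, folds to fs − 31.04 kHz = 1.14 kHz.
77.44 kHz mod fs = 13.08 kHz.
13.08 kHz ≤ fs/2 = 16.09 kHz, appears at 13.08 kHz.
45.26 kHz and 77.44 kHz both map to 13.08 kHz.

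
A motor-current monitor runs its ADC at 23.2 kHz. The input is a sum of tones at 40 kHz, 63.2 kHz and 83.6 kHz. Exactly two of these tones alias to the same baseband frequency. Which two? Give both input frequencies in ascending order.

40 kHz, 63.2 kHz

fs/2 = 11.6 kHz.
40 kHz mod fs = 16.8 kHz.
16.8 kHz > fs/2 = 11.6 kHz, folds to fs − 16.8 kHz = 6.4 kHz.
63.2 kHz mod fs = 16.8 kHz.
16.8 kHz > fs/2 = 11.6 kHz, folds to fs − 16.8 kHz = 6.4 kHz.
83.6 kHz mod fs = 14 kHz.
14 kHz > fs/2 = 11.6 kHz, folds to fs − 14 kHz = 9.2 kHz.
40 kHz and 63.2 kHz both map to 6.4 kHz.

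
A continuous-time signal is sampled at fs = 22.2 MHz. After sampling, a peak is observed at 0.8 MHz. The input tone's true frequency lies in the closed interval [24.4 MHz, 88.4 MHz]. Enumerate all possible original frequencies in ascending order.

Frequencies that alias to 0.8 MHz are k·fs ± 0.8 MHz for integer k ≥ 0.
k=0: 0.8 MHz.
k=1: 21.4 MHz, 23 MHz.
k=2: 43.6 MHz, 45.2 MHz.
k=3: 65.8 MHz, 67.4 MHz.
k=4: 88 MHz, 89.6 MHz.
k=5: 110.2 MHz, 111.8 MHz.
Within [24.4 MHz, 88.4 MHz]: 43.6 MHz, 45.2 MHz, 65.8 MHz, 67.4 MHz, 88 MHz.

43.6 MHz, 45.2 MHz, 65.8 MHz, 67.4 MHz, 88 MHz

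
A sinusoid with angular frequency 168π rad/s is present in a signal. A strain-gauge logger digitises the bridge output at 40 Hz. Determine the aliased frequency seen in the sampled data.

4 Hz

ω = 168π rad/s → f = ω/(2π) = 84 Hz.
84 Hz mod fs = 4 Hz.
4 Hz ≤ fs/2 = 20 Hz, appears at 4 Hz.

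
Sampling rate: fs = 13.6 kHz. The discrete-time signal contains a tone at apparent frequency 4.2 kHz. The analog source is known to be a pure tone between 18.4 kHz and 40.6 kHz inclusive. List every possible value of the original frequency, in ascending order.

23 kHz, 31.4 kHz, 36.6 kHz

Frequencies that alias to 4.2 kHz are k·fs ± 4.2 kHz for integer k ≥ 0.
k=0: 4.2 kHz.
k=1: 9.4 kHz, 17.8 kHz.
k=2: 23 kHz, 31.4 kHz.
k=3: 36.6 kHz, 45 kHz.
k=4: 50.2 kHz, 58.6 kHz.
Within [18.4 kHz, 40.6 kHz]: 23 kHz, 31.4 kHz, 36.6 kHz.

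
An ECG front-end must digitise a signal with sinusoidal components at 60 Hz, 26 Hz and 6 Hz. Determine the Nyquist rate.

120 Hz

Highest-frequency component: 60 Hz.
Nyquist rate = 2 × 60 Hz = 120 Hz.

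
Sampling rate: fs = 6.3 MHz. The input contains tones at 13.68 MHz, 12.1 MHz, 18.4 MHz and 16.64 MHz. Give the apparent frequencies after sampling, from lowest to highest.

fs/2 = 3.15 MHz.
13.68 MHz mod fs = 1.08 MHz.
1.08 MHz ≤ fs/2 = 3.15 MHz, appears at 1.08 MHz.
12.1 MHz mod fs = 5.8 MHz.
5.8 MHz > fs/2 = 3.15 MHz, folds to fs − 5.8 MHz = 0.5 MHz.
18.4 MHz mod fs = 5.8 MHz.
5.8 MHz > fs/2 = 3.15 MHz, folds to fs − 5.8 MHz = 0.5 MHz.
16.64 MHz mod fs = 4.04 MHz.
4.04 MHz > fs/2 = 3.15 MHz, folds to fs − 4.04 MHz = 2.26 MHz.
Distinct values: {0.5 MHz, 1.08 MHz, 2.26 MHz}.

0.5 MHz, 1.08 MHz, 2.26 MHz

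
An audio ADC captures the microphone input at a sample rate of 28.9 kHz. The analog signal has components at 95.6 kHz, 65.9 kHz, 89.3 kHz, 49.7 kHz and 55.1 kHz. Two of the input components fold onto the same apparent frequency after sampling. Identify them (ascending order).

49.7 kHz, 65.9 kHz

fs/2 = 14.45 kHz.
95.6 kHz mod fs = 8.9 kHz.
8.9 kHz ≤ fs/2 = 14.45 kHz, appears at 8.9 kHz.
65.9 kHz mod fs = 8.1 kHz.
8.1 kHz ≤ fs/2 = 14.45 kHz, appears at 8.1 kHz.
89.3 kHz mod fs = 2.6 kHz.
2.6 kHz ≤ fs/2 = 14.45 kHz, appears at 2.6 kHz.
49.7 kHz mod fs = 20.8 kHz.
20.8 kHz > fs/2 = 14.45 kHz, folds to fs − 20.8 kHz = 8.1 kHz.
55.1 kHz mod fs = 26.2 kHz.
26.2 kHz > fs/2 = 14.45 kHz, folds to fs − 26.2 kHz = 2.7 kHz.
49.7 kHz and 65.9 kHz both map to 8.1 kHz.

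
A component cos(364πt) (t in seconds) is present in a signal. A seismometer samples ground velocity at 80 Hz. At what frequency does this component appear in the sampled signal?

ω = 364π rad/s → f = ω/(2π) = 182 Hz.
182 Hz mod fs = 22 Hz.
22 Hz ≤ fs/2 = 40 Hz, appears at 22 Hz.

22 Hz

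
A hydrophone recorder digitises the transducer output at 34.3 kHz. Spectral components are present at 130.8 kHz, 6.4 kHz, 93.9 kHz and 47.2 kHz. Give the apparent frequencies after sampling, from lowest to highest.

fs/2 = 17.15 kHz.
130.8 kHz mod fs = 27.9 kHz.
27.9 kHz > fs/2 = 17.15 kHz, folds to fs − 27.9 kHz = 6.4 kHz.
6.4 kHz ≤ fs/2 = 17.15 kHz, passes unchanged.
93.9 kHz mod fs = 25.3 kHz.
25.3 kHz > fs/2 = 17.15 kHz, folds to fs − 25.3 kHz = 9 kHz.
47.2 kHz mod fs = 12.9 kHz.
12.9 kHz ≤ fs/2 = 17.15 kHz, appears at 12.9 kHz.
Distinct values: {6.4 kHz, 9 kHz, 12.9 kHz}.

6.4 kHz, 9 kHz, 12.9 kHz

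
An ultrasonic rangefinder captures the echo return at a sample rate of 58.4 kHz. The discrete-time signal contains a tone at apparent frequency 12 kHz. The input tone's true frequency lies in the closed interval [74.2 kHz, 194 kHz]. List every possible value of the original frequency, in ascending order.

Frequencies that alias to 12 kHz are k·fs ± 12 kHz for integer k ≥ 0.
k=0: 12 kHz.
k=1: 46.4 kHz, 70.4 kHz.
k=2: 104.8 kHz, 128.8 kHz.
k=3: 163.2 kHz, 187.2 kHz.
k=4: 221.6 kHz, 245.6 kHz.
Within [74.2 kHz, 194 kHz]: 104.8 kHz, 128.8 kHz, 163.2 kHz, 187.2 kHz.

104.8 kHz, 128.8 kHz, 163.2 kHz, 187.2 kHz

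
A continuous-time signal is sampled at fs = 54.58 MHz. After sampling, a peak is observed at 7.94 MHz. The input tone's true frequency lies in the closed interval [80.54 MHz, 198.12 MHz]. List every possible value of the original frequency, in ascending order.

Frequencies that alias to 7.94 MHz are k·fs ± 7.94 MHz for integer k ≥ 0.
k=0: 7.94 MHz.
k=1: 46.64 MHz, 62.52 MHz.
k=2: 101.22 MHz, 117.1 MHz.
k=3: 155.8 MHz, 171.68 MHz.
k=4: 210.38 MHz, 226.26 MHz.
Within [80.54 MHz, 198.12 MHz]: 101.22 MHz, 117.1 MHz, 155.8 MHz, 171.68 MHz.

101.22 MHz, 117.1 MHz, 155.8 MHz, 171.68 MHz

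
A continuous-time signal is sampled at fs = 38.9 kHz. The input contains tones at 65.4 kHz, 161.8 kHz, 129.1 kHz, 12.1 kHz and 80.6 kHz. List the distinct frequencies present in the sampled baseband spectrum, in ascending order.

2.8 kHz, 6.2 kHz, 12.1 kHz, 12.4 kHz

fs/2 = 19.45 kHz.
65.4 kHz mod fs = 26.5 kHz.
26.5 kHz > fs/2 = 19.45 kHz, folds to fs − 26.5 kHz = 12.4 kHz.
161.8 kHz mod fs = 6.2 kHz.
6.2 kHz ≤ fs/2 = 19.45 kHz, appears at 6.2 kHz.
129.1 kHz mod fs = 12.4 kHz.
12.4 kHz ≤ fs/2 = 19.45 kHz, appears at 12.4 kHz.
12.1 kHz ≤ fs/2 = 19.45 kHz, passes unchanged.
80.6 kHz mod fs = 2.8 kHz.
2.8 kHz ≤ fs/2 = 19.45 kHz, appears at 2.8 kHz.
Distinct values: {2.8 kHz, 6.2 kHz, 12.1 kHz, 12.4 kHz}.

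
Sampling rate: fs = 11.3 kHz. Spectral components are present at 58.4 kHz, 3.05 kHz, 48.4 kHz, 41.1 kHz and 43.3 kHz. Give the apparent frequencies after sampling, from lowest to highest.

fs/2 = 5.65 kHz.
58.4 kHz mod fs = 1.9 kHz.
1.9 kHz ≤ fs/2 = 5.65 kHz, appears at 1.9 kHz.
3.05 kHz ≤ fs/2 = 5.65 kHz, passes unchanged.
48.4 kHz mod fs = 3.2 kHz.
3.2 kHz ≤ fs/2 = 5.65 kHz, appears at 3.2 kHz.
41.1 kHz mod fs = 7.2 kHz.
7.2 kHz > fs/2 = 5.65 kHz, folds to fs − 7.2 kHz = 4.1 kHz.
43.3 kHz mod fs = 9.4 kHz.
9.4 kHz > fs/2 = 5.65 kHz, folds to fs − 9.4 kHz = 1.9 kHz.
Distinct values: {1.9 kHz, 3.05 kHz, 3.2 kHz, 4.1 kHz}.

1.9 kHz, 3.05 kHz, 3.2 kHz, 4.1 kHz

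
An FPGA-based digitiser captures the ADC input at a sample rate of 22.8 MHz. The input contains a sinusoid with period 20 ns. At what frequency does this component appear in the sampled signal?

T = 20 ns → f = 1/T = 50 MHz.
50 MHz mod fs = 4.4 MHz.
4.4 MHz ≤ fs/2 = 11.4 MHz, appears at 4.4 MHz.

4.4 MHz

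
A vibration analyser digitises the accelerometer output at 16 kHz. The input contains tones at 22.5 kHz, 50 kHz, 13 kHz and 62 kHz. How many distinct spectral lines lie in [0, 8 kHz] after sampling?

fs/2 = 8 kHz.
22.5 kHz mod fs = 6.5 kHz.
6.5 kHz ≤ fs/2 = 8 kHz, appears at 6.5 kHz.
50 kHz mod fs = 2 kHz.
2 kHz ≤ fs/2 = 8 kHz, appears at 2 kHz.
13 kHz > fs/2 = 8 kHz, folds to fs − 13 kHz = 3 kHz.
62 kHz mod fs = 14 kHz.
14 kHz > fs/2 = 8 kHz, folds to fs − 14 kHz = 2 kHz.
Distinct values: {2 kHz, 3 kHz, 6.5 kHz} → 3.

3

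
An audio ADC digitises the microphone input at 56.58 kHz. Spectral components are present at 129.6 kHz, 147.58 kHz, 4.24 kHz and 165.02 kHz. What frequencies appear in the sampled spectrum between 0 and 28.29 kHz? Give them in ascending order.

4.24 kHz, 4.72 kHz, 16.44 kHz, 22.16 kHz

fs/2 = 28.29 kHz.
129.6 kHz mod fs = 16.44 kHz.
16.44 kHz ≤ fs/2 = 28.29 kHz, appears at 16.44 kHz.
147.58 kHz mod fs = 34.42 kHz.
34.42 kHz > fs/2 = 28.29 kHz, folds to fs − 34.42 kHz = 22.16 kHz.
4.24 kHz ≤ fs/2 = 28.29 kHz, passes unchanged.
165.02 kHz mod fs = 51.86 kHz.
51.86 kHz > fs/2 = 28.29 kHz, folds to fs − 51.86 kHz = 4.72 kHz.
Distinct values: {4.24 kHz, 4.72 kHz, 16.44 kHz, 22.16 kHz}.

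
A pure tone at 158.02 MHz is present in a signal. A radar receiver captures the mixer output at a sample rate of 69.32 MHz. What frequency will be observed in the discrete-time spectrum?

19.38 MHz

158.02 MHz mod fs = 19.38 MHz.
19.38 MHz ≤ fs/2 = 34.66 MHz, appears at 19.38 MHz.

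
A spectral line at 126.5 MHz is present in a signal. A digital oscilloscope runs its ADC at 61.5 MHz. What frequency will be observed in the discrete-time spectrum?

126.5 MHz mod fs = 3.5 MHz.
3.5 MHz ≤ fs/2 = 30.75 MHz, appears at 3.5 MHz.

3.5 MHz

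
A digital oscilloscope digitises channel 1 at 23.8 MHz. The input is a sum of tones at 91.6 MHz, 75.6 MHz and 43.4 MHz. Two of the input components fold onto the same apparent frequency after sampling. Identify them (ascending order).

43.4 MHz, 75.6 MHz

fs/2 = 11.9 MHz.
91.6 MHz mod fs = 20.2 MHz.
20.2 MHz > fs/2 = 11.9 MHz, folds to fs − 20.2 MHz = 3.6 MHz.
75.6 MHz mod fs = 4.2 MHz.
4.2 MHz ≤ fs/2 = 11.9 MHz, appears at 4.2 MHz.
43.4 MHz mod fs = 19.6 MHz.
19.6 MHz > fs/2 = 11.9 MHz, folds to fs − 19.6 MHz = 4.2 MHz.
43.4 MHz and 75.6 MHz both map to 4.2 MHz.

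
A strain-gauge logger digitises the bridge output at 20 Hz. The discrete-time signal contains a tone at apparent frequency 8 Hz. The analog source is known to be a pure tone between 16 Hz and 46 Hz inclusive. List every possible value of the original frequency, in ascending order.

28 Hz, 32 Hz

Frequencies that alias to 8 Hz are k·fs ± 8 Hz for integer k ≥ 0.
k=0: 8 Hz.
k=1: 12 Hz, 28 Hz.
k=2: 32 Hz, 48 Hz.
k=3: 52 Hz, 68 Hz.
Within [16 Hz, 46 Hz]: 28 Hz, 32 Hz.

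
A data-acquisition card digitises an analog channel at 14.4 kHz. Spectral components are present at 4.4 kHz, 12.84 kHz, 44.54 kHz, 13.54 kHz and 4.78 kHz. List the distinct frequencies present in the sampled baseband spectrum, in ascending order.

0.86 kHz, 1.34 kHz, 1.56 kHz, 4.4 kHz, 4.78 kHz

fs/2 = 7.2 kHz.
4.4 kHz ≤ fs/2 = 7.2 kHz, passes unchanged.
12.84 kHz > fs/2 = 7.2 kHz, folds to fs − 12.84 kHz = 1.56 kHz.
44.54 kHz mod fs = 1.34 kHz.
1.34 kHz ≤ fs/2 = 7.2 kHz, appears at 1.34 kHz.
13.54 kHz > fs/2 = 7.2 kHz, folds to fs − 13.54 kHz = 0.86 kHz.
4.78 kHz ≤ fs/2 = 7.2 kHz, passes unchanged.
Distinct values: {0.86 kHz, 1.34 kHz, 1.56 kHz, 4.4 kHz, 4.78 kHz}.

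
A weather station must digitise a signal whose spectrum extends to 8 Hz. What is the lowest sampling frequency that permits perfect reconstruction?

16 Hz

Nyquist rate = 2 × 8 Hz = 16 Hz.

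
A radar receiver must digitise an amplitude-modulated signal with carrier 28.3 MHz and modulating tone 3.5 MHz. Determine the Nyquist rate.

63.6 MHz

AM sidebands sit at fc ± fm = 24.8 MHz and 31.8 MHz.
Highest-frequency component: 31.8 MHz.
Nyquist rate = 2 × 31.8 MHz = 63.6 MHz.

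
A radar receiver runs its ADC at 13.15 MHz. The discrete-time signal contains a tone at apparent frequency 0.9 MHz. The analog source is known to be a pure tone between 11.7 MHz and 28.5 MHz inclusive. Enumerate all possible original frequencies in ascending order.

Frequencies that alias to 0.9 MHz are k·fs ± 0.9 MHz for integer k ≥ 0.
k=0: 0.9 MHz.
k=1: 12.25 MHz, 14.05 MHz.
k=2: 25.4 MHz, 27.2 MHz.
k=3: 38.55 MHz, 40.35 MHz.
Within [11.7 MHz, 28.5 MHz]: 12.25 MHz, 14.05 MHz, 25.4 MHz, 27.2 MHz.

12.25 MHz, 14.05 MHz, 25.4 MHz, 27.2 MHz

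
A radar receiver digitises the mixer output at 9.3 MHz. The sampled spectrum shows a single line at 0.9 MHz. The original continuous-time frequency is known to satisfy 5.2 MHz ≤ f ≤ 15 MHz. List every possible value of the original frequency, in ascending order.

Frequencies that alias to 0.9 MHz are k·fs ± 0.9 MHz for integer k ≥ 0.
k=0: 0.9 MHz.
k=1: 8.4 MHz, 10.2 MHz.
k=2: 17.7 MHz, 19.5 MHz.
Within [5.2 MHz, 15 MHz]: 8.4 MHz, 10.2 MHz.

8.4 MHz, 10.2 MHz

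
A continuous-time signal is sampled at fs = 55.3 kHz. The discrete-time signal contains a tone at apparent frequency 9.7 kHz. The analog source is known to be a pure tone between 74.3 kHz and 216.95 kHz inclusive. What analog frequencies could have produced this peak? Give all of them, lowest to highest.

Frequencies that alias to 9.7 kHz are k·fs ± 9.7 kHz for integer k ≥ 0.
k=0: 9.7 kHz.
k=1: 45.6 kHz, 65 kHz.
k=2: 100.9 kHz, 120.3 kHz.
k=3: 156.2 kHz, 175.6 kHz.
k=4: 211.5 kHz, 230.9 kHz.
k=5: 266.8 kHz, 286.2 kHz.
Within [74.3 kHz, 216.95 kHz]: 100.9 kHz, 120.3 kHz, 156.2 kHz, 175.6 kHz, 211.5 kHz.

100.9 kHz, 120.3 kHz, 156.2 kHz, 175.6 kHz, 211.5 kHz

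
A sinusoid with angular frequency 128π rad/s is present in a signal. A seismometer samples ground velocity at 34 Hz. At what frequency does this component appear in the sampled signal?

4 Hz

ω = 128π rad/s → f = ω/(2π) = 64 Hz.
64 Hz mod fs = 30 Hz.
30 Hz > fs/2 = 17 Hz, folds to fs − 30 Hz = 4 Hz.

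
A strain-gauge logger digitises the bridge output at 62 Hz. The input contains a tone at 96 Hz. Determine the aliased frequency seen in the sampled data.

28 Hz

96 Hz mod fs = 34 Hz.
34 Hz > fs/2 = 31 Hz, folds to fs − 34 Hz = 28 Hz.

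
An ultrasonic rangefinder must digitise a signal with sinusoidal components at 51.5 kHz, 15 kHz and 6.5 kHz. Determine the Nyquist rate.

Highest-frequency component: 51.5 kHz.
Nyquist rate = 2 × 51.5 kHz = 103 kHz.

103 kHz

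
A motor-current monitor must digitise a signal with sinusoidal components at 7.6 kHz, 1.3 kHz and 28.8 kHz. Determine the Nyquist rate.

Highest-frequency component: 28.8 kHz.
Nyquist rate = 2 × 28.8 kHz = 57.6 kHz.

57.6 kHz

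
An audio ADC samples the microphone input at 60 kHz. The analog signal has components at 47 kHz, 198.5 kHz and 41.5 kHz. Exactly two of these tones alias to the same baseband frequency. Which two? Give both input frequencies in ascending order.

fs/2 = 30 kHz.
47 kHz > fs/2 = 30 kHz, folds to fs − 47 kHz = 13 kHz.
198.5 kHz mod fs = 18.5 kHz.
18.5 kHz ≤ fs/2 = 30 kHz, appears at 18.5 kHz.
41.5 kHz > fs/2 = 30 kHz, folds to fs − 41.5 kHz = 18.5 kHz.
41.5 kHz and 198.5 kHz both map to 18.5 kHz.

41.5 kHz, 198.5 kHz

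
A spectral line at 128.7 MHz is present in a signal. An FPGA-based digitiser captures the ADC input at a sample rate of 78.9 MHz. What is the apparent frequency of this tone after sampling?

29.1 MHz

128.7 MHz mod fs = 49.8 MHz.
49.8 MHz > fs/2 = 39.45 MHz, folds to fs − 49.8 MHz = 29.1 MHz.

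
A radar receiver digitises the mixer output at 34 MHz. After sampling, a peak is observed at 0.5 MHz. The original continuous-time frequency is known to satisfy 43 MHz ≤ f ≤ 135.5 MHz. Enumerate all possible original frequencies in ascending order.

Frequencies that alias to 0.5 MHz are k·fs ± 0.5 MHz for integer k ≥ 0.
k=0: 0.5 MHz.
k=1: 33.5 MHz, 34.5 MHz.
k=2: 67.5 MHz, 68.5 MHz.
k=3: 101.5 MHz, 102.5 MHz.
k=4: 135.5 MHz, 136.5 MHz.
k=5: 169.5 MHz, 170.5 MHz.
Within [43 MHz, 135.5 MHz]: 67.5 MHz, 68.5 MHz, 101.5 MHz, 102.5 MHz, 135.5 MHz.

67.5 MHz, 68.5 MHz, 101.5 MHz, 102.5 MHz, 135.5 MHz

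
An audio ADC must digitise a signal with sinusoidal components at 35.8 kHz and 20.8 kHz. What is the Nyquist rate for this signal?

71.6 kHz

Highest-frequency component: 35.8 kHz.
Nyquist rate = 2 × 35.8 kHz = 71.6 kHz.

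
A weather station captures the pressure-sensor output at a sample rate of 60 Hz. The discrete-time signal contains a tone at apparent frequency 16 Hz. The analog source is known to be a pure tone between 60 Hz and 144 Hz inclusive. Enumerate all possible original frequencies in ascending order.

Frequencies that alias to 16 Hz are k·fs ± 16 Hz for integer k ≥ 0.
k=0: 16 Hz.
k=1: 44 Hz, 76 Hz.
k=2: 104 Hz, 136 Hz.
k=3: 164 Hz, 196 Hz.
Within [60 Hz, 144 Hz]: 76 Hz, 104 Hz, 136 Hz.

76 Hz, 104 Hz, 136 Hz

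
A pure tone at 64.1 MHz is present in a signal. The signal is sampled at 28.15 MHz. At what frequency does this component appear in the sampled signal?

7.8 MHz

64.1 MHz mod fs = 7.8 MHz.
7.8 MHz ≤ fs/2 = 14.075 MHz, appears at 7.8 MHz.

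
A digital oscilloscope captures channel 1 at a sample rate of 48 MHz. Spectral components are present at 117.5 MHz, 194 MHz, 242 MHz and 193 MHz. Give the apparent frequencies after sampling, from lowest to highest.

1 MHz, 2 MHz, 21.5 MHz

fs/2 = 24 MHz.
117.5 MHz mod fs = 21.5 MHz.
21.5 MHz ≤ fs/2 = 24 MHz, appears at 21.5 MHz.
194 MHz mod fs = 2 MHz.
2 MHz ≤ fs/2 = 24 MHz, appears at 2 MHz.
242 MHz mod fs = 2 MHz.
2 MHz ≤ fs/2 = 24 MHz, appears at 2 MHz.
193 MHz mod fs = 1 MHz.
1 MHz ≤ fs/2 = 24 MHz, appears at 1 MHz.
Distinct values: {1 MHz, 2 MHz, 21.5 MHz}.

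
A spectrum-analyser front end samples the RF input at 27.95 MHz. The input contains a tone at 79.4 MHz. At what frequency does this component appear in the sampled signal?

79.4 MHz mod fs = 23.5 MHz.
23.5 MHz > fs/2 = 13.975 MHz, folds to fs − 23.5 MHz = 4.45 MHz.

4.45 MHz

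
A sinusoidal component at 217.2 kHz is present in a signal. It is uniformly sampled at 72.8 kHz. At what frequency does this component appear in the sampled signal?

1.2 kHz

217.2 kHz mod fs = 71.6 kHz.
71.6 kHz > fs/2 = 36.4 kHz, folds to fs − 71.6 kHz = 1.2 kHz.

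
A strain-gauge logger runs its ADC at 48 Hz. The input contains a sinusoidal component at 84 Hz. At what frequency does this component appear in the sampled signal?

84 Hz mod fs = 36 Hz.
36 Hz > fs/2 = 24 Hz, folds to fs − 36 Hz = 12 Hz.

12 Hz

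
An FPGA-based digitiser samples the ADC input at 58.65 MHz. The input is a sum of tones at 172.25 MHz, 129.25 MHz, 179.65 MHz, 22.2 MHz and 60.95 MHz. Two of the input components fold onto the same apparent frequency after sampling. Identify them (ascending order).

fs/2 = 29.325 MHz.
172.25 MHz mod fs = 54.95 MHz.
54.95 MHz > fs/2 = 29.325 MHz, folds to fs − 54.95 MHz = 3.7 MHz.
129.25 MHz mod fs = 11.95 MHz.
11.95 MHz ≤ fs/2 = 29.325 MHz, appears at 11.95 MHz.
179.65 MHz mod fs = 3.7 MHz.
3.7 MHz ≤ fs/2 = 29.325 MHz, appears at 3.7 MHz.
22.2 MHz ≤ fs/2 = 29.325 MHz, passes unchanged.
60.95 MHz mod fs = 2.3 MHz.
2.3 MHz ≤ fs/2 = 29.325 MHz, appears at 2.3 MHz.
172.25 MHz and 179.65 MHz both map to 3.7 MHz.

172.25 MHz, 179.65 MHz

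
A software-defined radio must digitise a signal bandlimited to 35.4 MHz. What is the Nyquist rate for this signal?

Nyquist rate = 2 × 35.4 MHz = 70.8 MHz.

70.8 MHz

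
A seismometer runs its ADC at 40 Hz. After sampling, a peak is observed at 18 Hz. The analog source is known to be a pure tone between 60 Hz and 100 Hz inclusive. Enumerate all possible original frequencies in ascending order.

Frequencies that alias to 18 Hz are k·fs ± 18 Hz for integer k ≥ 0.
k=0: 18 Hz.
k=1: 22 Hz, 58 Hz.
k=2: 62 Hz, 98 Hz.
k=3: 102 Hz, 138 Hz.
Within [60 Hz, 100 Hz]: 62 Hz, 98 Hz.

62 Hz, 98 Hz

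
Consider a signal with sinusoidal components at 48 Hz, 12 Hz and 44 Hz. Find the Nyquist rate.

96 Hz

Highest-frequency component: 48 Hz.
Nyquist rate = 2 × 48 Hz = 96 Hz.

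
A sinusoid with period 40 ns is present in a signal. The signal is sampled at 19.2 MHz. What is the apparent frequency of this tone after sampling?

5.8 MHz

T = 40 ns → f = 1/T = 25 MHz.
25 MHz mod fs = 5.8 MHz.
5.8 MHz ≤ fs/2 = 9.6 MHz, appears at 5.8 MHz.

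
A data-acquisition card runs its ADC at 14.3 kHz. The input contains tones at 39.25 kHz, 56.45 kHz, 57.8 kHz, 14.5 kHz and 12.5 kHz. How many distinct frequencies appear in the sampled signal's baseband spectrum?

5

fs/2 = 7.15 kHz.
39.25 kHz mod fs = 10.65 kHz.
10.65 kHz > fs/2 = 7.15 kHz, folds to fs − 10.65 kHz = 3.65 kHz.
56.45 kHz mod fs = 13.55 kHz.
13.55 kHz > fs/2 = 7.15 kHz, folds to fs − 13.55 kHz = 0.75 kHz.
57.8 kHz mod fs = 0.6 kHz.
0.6 kHz ≤ fs/2 = 7.15 kHz, appears at 0.6 kHz.
14.5 kHz mod fs = 0.2 kHz.
0.2 kHz ≤ fs/2 = 7.15 kHz, appears at 0.2 kHz.
12.5 kHz > fs/2 = 7.15 kHz, folds to fs − 12.5 kHz = 1.8 kHz.
Distinct values: {0.2 kHz, 0.6 kHz, 0.75 kHz, 1.8 kHz, 3.65 kHz} → 5.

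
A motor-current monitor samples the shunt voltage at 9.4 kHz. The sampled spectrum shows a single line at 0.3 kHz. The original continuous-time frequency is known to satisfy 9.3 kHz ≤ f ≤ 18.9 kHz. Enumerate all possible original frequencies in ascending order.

Frequencies that alias to 0.3 kHz are k·fs ± 0.3 kHz for integer k ≥ 0.
k=0: 0.3 kHz.
k=1: 9.1 kHz, 9.7 kHz.
k=2: 18.5 kHz, 19.1 kHz.
k=3: 27.9 kHz, 28.5 kHz.
Within [9.3 kHz, 18.9 kHz]: 9.7 kHz, 18.5 kHz.

9.7 kHz, 18.5 kHz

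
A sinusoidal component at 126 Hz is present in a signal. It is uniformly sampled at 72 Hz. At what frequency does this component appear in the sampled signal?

126 Hz mod fs = 54 Hz.
54 Hz > fs/2 = 36 Hz, folds to fs − 54 Hz = 18 Hz.

18 Hz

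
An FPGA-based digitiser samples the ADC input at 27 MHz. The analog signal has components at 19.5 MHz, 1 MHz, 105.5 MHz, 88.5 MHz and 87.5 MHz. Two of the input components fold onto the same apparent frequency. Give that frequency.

7.5 MHz

fs/2 = 13.5 MHz.
19.5 MHz > fs/2 = 13.5 MHz, folds to fs − 19.5 MHz = 7.5 MHz.
1 MHz ≤ fs/2 = 13.5 MHz, passes unchanged.
105.5 MHz mod fs = 24.5 MHz.
24.5 MHz > fs/2 = 13.5 MHz, folds to fs − 24.5 MHz = 2.5 MHz.
88.5 MHz mod fs = 7.5 MHz.
7.5 MHz ≤ fs/2 = 13.5 MHz, appears at 7.5 MHz.
87.5 MHz mod fs = 6.5 MHz.
6.5 MHz ≤ fs/2 = 13.5 MHz, appears at 6.5 MHz.
19.5 MHz and 88.5 MHz both map to 7.5 MHz.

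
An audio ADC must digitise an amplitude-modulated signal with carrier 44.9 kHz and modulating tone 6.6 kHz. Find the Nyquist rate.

103 kHz

AM sidebands sit at fc ± fm = 38.3 kHz and 51.5 kHz.
Highest-frequency component: 51.5 kHz.
Nyquist rate = 2 × 51.5 kHz = 103 kHz.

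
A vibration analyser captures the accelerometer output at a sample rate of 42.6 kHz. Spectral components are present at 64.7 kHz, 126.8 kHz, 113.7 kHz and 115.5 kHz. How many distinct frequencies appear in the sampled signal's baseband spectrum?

fs/2 = 21.3 kHz.
64.7 kHz mod fs = 22.1 kHz.
22.1 kHz > fs/2 = 21.3 kHz, folds to fs − 22.1 kHz = 20.5 kHz.
126.8 kHz mod fs = 41.6 kHz.
41.6 kHz > fs/2 = 21.3 kHz, folds to fs − 41.6 kHz = 1 kHz.
113.7 kHz mod fs = 28.5 kHz.
28.5 kHz > fs/2 = 21.3 kHz, folds to fs − 28.5 kHz = 14.1 kHz.
115.5 kHz mod fs = 30.3 kHz.
30.3 kHz > fs/2 = 21.3 kHz, folds to fs − 30.3 kHz = 12.3 kHz.
Distinct values: {1 kHz, 12.3 kHz, 14.1 kHz, 20.5 kHz} → 4.

4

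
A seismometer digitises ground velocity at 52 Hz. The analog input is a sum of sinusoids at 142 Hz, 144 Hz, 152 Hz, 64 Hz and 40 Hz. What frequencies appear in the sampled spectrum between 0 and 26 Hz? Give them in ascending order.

fs/2 = 26 Hz.
142 Hz mod fs = 38 Hz.
38 Hz > fs/2 = 26 Hz, folds to fs − 38 Hz = 14 Hz.
144 Hz mod fs = 40 Hz.
40 Hz > fs/2 = 26 Hz, folds to fs − 40 Hz = 12 Hz.
152 Hz mod fs = 48 Hz.
48 Hz > fs/2 = 26 Hz, folds to fs − 48 Hz = 4 Hz.
64 Hz mod fs = 12 Hz.
12 Hz ≤ fs/2 = 26 Hz, appears at 12 Hz.
40 Hz > fs/2 = 26 Hz, folds to fs − 40 Hz = 12 Hz.
Distinct values: {4 Hz, 12 Hz, 14 Hz}.

4 Hz, 12 Hz, 14 Hz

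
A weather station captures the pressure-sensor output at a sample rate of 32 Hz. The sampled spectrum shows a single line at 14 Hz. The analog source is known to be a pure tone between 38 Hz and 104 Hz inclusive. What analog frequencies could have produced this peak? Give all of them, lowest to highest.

Frequencies that alias to 14 Hz are k·fs ± 14 Hz for integer k ≥ 0.
k=0: 14 Hz.
k=1: 18 Hz, 46 Hz.
k=2: 50 Hz, 78 Hz.
k=3: 82 Hz, 110 Hz.
k=4: 114 Hz, 142 Hz.
Within [38 Hz, 104 Hz]: 46 Hz, 50 Hz, 78 Hz, 82 Hz.

46 Hz, 50 Hz, 78 Hz, 82 Hz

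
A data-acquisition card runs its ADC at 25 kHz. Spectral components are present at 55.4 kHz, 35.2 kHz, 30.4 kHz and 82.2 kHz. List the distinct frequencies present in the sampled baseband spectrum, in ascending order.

fs/2 = 12.5 kHz.
55.4 kHz mod fs = 5.4 kHz.
5.4 kHz ≤ fs/2 = 12.5 kHz, appears at 5.4 kHz.
35.2 kHz mod fs = 10.2 kHz.
10.2 kHz ≤ fs/2 = 12.5 kHz, appears at 10.2 kHz.
30.4 kHz mod fs = 5.4 kHz.
5.4 kHz ≤ fs/2 = 12.5 kHz, appears at 5.4 kHz.
82.2 kHz mod fs = 7.2 kHz.
7.2 kHz ≤ fs/2 = 12.5 kHz, appears at 7.2 kHz.
Distinct values: {5.4 kHz, 7.2 kHz, 10.2 kHz}.

5.4 kHz, 7.2 kHz, 10.2 kHz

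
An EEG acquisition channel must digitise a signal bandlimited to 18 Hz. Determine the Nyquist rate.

36 Hz

Nyquist rate = 2 × 18 Hz = 36 Hz.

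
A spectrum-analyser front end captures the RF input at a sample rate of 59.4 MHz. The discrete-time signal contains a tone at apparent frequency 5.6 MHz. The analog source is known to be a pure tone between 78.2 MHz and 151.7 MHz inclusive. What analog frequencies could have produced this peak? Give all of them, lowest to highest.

Frequencies that alias to 5.6 MHz are k·fs ± 5.6 MHz for integer k ≥ 0.
k=0: 5.6 MHz.
k=1: 53.8 MHz, 65 MHz.
k=2: 113.2 MHz, 124.4 MHz.
k=3: 172.6 MHz, 183.8 MHz.
Within [78.2 MHz, 151.7 MHz]: 113.2 MHz, 124.4 MHz.

113.2 MHz, 124.4 MHz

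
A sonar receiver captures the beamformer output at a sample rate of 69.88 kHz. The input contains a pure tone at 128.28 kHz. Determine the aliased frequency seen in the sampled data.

128.28 kHz mod fs = 58.4 kHz.
58.4 kHz > fs/2 = 34.94 kHz, folds to fs − 58.4 kHz = 11.48 kHz.

11.48 kHz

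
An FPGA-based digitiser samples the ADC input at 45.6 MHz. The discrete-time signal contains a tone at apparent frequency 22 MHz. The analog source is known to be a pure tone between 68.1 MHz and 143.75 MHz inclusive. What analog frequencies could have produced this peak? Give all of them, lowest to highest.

Frequencies that alias to 22 MHz are k·fs ± 22 MHz for integer k ≥ 0.
k=0: 22 MHz.
k=1: 23.6 MHz, 67.6 MHz.
k=2: 69.2 MHz, 113.2 MHz.
k=3: 114.8 MHz, 158.8 MHz.
k=4: 160.4 MHz, 204.4 MHz.
Within [68.1 MHz, 143.75 MHz]: 69.2 MHz, 113.2 MHz, 114.8 MHz.

69.2 MHz, 113.2 MHz, 114.8 MHz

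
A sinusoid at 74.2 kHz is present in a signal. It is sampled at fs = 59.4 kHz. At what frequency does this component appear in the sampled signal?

74.2 kHz mod fs = 14.8 kHz.
14.8 kHz ≤ fs/2 = 29.7 kHz, appears at 14.8 kHz.

14.8 kHz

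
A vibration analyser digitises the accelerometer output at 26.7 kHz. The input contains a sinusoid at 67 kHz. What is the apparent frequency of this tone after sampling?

13.1 kHz

67 kHz mod fs = 13.6 kHz.
13.6 kHz > fs/2 = 13.35 kHz, folds to fs − 13.6 kHz = 13.1 kHz.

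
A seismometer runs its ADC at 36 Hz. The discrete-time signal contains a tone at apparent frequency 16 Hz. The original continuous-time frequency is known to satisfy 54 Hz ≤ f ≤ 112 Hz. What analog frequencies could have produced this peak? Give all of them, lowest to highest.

Frequencies that alias to 16 Hz are k·fs ± 16 Hz for integer k ≥ 0.
k=0: 16 Hz.
k=1: 20 Hz, 52 Hz.
k=2: 56 Hz, 88 Hz.
k=3: 92 Hz, 124 Hz.
k=4: 128 Hz, 160 Hz.
Within [54 Hz, 112 Hz]: 56 Hz, 88 Hz, 92 Hz.

56 Hz, 88 Hz, 92 Hz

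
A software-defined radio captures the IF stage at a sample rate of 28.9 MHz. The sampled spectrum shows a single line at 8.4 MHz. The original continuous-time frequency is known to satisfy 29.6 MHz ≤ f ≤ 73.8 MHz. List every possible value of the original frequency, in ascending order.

Frequencies that alias to 8.4 MHz are k·fs ± 8.4 MHz for integer k ≥ 0.
k=0: 8.4 MHz.
k=1: 20.5 MHz, 37.3 MHz.
k=2: 49.4 MHz, 66.2 MHz.
k=3: 78.3 MHz, 95.1 MHz.
Within [29.6 MHz, 73.8 MHz]: 37.3 MHz, 49.4 MHz, 66.2 MHz.

37.3 MHz, 49.4 MHz, 66.2 MHz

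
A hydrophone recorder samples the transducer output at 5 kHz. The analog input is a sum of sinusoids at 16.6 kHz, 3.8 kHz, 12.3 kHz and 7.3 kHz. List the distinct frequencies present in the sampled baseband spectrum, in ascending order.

1.2 kHz, 1.6 kHz, 2.3 kHz

fs/2 = 2.5 kHz.
16.6 kHz mod fs = 1.6 kHz.
1.6 kHz ≤ fs/2 = 2.5 kHz, appears at 1.6 kHz.
3.8 kHz > fs/2 = 2.5 kHz, folds to fs − 3.8 kHz = 1.2 kHz.
12.3 kHz mod fs = 2.3 kHz.
2.3 kHz ≤ fs/2 = 2.5 kHz, appears at 2.3 kHz.
7.3 kHz mod fs = 2.3 kHz.
2.3 kHz ≤ fs/2 = 2.5 kHz, appears at 2.3 kHz.
Distinct values: {1.2 kHz, 1.6 kHz, 2.3 kHz}.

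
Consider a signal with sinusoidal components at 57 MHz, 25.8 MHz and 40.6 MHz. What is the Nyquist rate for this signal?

114 MHz

Highest-frequency component: 57 MHz.
Nyquist rate = 2 × 57 MHz = 114 MHz.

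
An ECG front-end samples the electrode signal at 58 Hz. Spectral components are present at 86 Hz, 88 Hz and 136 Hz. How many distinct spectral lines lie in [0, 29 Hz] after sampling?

fs/2 = 29 Hz.
86 Hz mod fs = 28 Hz.
28 Hz ≤ fs/2 = 29 Hz, appears at 28 Hz.
88 Hz mod fs = 30 Hz.
30 Hz > fs/2 = 29 Hz, folds to fs − 30 Hz = 28 Hz.
136 Hz mod fs = 20 Hz.
20 Hz ≤ fs/2 = 29 Hz, appears at 20 Hz.
Distinct values: {20 Hz, 28 Hz} → 2.

2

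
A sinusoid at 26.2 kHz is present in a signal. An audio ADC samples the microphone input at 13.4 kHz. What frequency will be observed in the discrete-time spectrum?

0.6 kHz

26.2 kHz mod fs = 12.8 kHz.
12.8 kHz > fs/2 = 6.7 kHz, folds to fs − 12.8 kHz = 0.6 kHz.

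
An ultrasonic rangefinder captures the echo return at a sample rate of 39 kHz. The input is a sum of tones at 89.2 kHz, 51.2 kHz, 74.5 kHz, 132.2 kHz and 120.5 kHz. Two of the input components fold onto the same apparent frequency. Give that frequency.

fs/2 = 19.5 kHz.
89.2 kHz mod fs = 11.2 kHz.
11.2 kHz ≤ fs/2 = 19.5 kHz, appears at 11.2 kHz.
51.2 kHz mod fs = 12.2 kHz.
12.2 kHz ≤ fs/2 = 19.5 kHz, appears at 12.2 kHz.
74.5 kHz mod fs = 35.5 kHz.
35.5 kHz > fs/2 = 19.5 kHz, folds to fs − 35.5 kHz = 3.5 kHz.
132.2 kHz mod fs = 15.2 kHz.
15.2 kHz ≤ fs/2 = 19.5 kHz, appears at 15.2 kHz.
120.5 kHz mod fs = 3.5 kHz.
3.5 kHz ≤ fs/2 = 19.5 kHz, appears at 3.5 kHz.
74.5 kHz and 120.5 kHz both map to 3.5 kHz.

3.5 kHz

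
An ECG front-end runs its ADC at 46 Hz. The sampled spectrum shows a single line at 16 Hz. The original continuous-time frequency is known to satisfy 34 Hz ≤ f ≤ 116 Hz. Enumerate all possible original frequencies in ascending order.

Frequencies that alias to 16 Hz are k·fs ± 16 Hz for integer k ≥ 0.
k=0: 16 Hz.
k=1: 30 Hz, 62 Hz.
k=2: 76 Hz, 108 Hz.
k=3: 122 Hz, 154 Hz.
Within [34 Hz, 116 Hz]: 62 Hz, 76 Hz, 108 Hz.

62 Hz, 76 Hz, 108 Hz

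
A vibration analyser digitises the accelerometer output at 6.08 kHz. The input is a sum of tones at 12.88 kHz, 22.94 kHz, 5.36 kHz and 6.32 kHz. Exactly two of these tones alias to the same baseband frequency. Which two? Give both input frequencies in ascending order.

fs/2 = 3.04 kHz.
12.88 kHz mod fs = 0.72 kHz.
0.72 kHz ≤ fs/2 = 3.04 kHz, appears at 0.72 kHz.
22.94 kHz mod fs = 4.7 kHz.
4.7 kHz > fs/2 = 3.04 kHz, folds to fs − 4.7 kHz = 1.38 kHz.
5.36 kHz > fs/2 = 3.04 kHz, folds to fs − 5.36 kHz = 0.72 kHz.
6.32 kHz mod fs = 0.24 kHz.
0.24 kHz ≤ fs/2 = 3.04 kHz, appears at 0.24 kHz.
5.36 kHz and 12.88 kHz both map to 0.72 kHz.

5.36 kHz, 12.88 kHz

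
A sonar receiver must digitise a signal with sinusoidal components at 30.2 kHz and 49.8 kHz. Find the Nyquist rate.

99.6 kHz

Highest-frequency component: 49.8 kHz.
Nyquist rate = 2 × 49.8 kHz = 99.6 kHz.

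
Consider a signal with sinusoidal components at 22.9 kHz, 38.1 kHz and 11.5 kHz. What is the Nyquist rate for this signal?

76.2 kHz

Highest-frequency component: 38.1 kHz.
Nyquist rate = 2 × 38.1 kHz = 76.2 kHz.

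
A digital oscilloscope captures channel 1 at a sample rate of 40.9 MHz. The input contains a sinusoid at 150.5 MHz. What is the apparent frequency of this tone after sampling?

13.1 MHz

150.5 MHz mod fs = 27.8 MHz.
27.8 MHz > fs/2 = 20.45 MHz, folds to fs − 27.8 MHz = 13.1 MHz.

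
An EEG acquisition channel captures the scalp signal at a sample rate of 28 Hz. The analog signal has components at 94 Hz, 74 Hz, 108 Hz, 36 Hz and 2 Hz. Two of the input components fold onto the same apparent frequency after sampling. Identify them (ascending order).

74 Hz, 94 Hz

fs/2 = 14 Hz.
94 Hz mod fs = 10 Hz.
10 Hz ≤ fs/2 = 14 Hz, appears at 10 Hz.
74 Hz mod fs = 18 Hz.
18 Hz > fs/2 = 14 Hz, folds to fs − 18 Hz = 10 Hz.
108 Hz mod fs = 24 Hz.
24 Hz > fs/2 = 14 Hz, folds to fs − 24 Hz = 4 Hz.
36 Hz mod fs = 8 Hz.
8 Hz ≤ fs/2 = 14 Hz, appears at 8 Hz.
2 Hz ≤ fs/2 = 14 Hz, passes unchanged.
74 Hz and 94 Hz both map to 10 Hz.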